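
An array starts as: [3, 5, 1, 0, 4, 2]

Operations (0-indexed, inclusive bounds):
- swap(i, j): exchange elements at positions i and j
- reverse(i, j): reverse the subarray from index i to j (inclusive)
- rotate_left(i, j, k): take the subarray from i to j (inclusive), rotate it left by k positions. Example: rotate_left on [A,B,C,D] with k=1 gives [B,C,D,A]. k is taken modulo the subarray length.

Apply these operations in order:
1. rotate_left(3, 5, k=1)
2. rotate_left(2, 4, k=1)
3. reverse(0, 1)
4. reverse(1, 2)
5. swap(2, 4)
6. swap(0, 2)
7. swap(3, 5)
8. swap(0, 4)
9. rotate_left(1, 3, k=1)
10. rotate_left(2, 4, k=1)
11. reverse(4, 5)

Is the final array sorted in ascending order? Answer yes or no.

After 1 (rotate_left(3, 5, k=1)): [3, 5, 1, 4, 2, 0]
After 2 (rotate_left(2, 4, k=1)): [3, 5, 4, 2, 1, 0]
After 3 (reverse(0, 1)): [5, 3, 4, 2, 1, 0]
After 4 (reverse(1, 2)): [5, 4, 3, 2, 1, 0]
After 5 (swap(2, 4)): [5, 4, 1, 2, 3, 0]
After 6 (swap(0, 2)): [1, 4, 5, 2, 3, 0]
After 7 (swap(3, 5)): [1, 4, 5, 0, 3, 2]
After 8 (swap(0, 4)): [3, 4, 5, 0, 1, 2]
After 9 (rotate_left(1, 3, k=1)): [3, 5, 0, 4, 1, 2]
After 10 (rotate_left(2, 4, k=1)): [3, 5, 4, 1, 0, 2]
After 11 (reverse(4, 5)): [3, 5, 4, 1, 2, 0]

Answer: no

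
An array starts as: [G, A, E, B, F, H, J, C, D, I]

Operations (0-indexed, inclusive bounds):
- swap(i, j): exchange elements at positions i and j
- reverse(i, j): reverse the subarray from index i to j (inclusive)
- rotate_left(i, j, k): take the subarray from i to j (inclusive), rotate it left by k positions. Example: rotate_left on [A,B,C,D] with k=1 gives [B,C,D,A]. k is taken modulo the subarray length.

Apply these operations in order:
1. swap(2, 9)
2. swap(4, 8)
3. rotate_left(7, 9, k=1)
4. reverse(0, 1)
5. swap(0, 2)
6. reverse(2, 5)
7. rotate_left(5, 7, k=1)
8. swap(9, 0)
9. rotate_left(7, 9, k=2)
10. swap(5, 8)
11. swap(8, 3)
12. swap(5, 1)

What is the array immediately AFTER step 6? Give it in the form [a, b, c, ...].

Answer: [I, G, H, D, B, A, J, F, E, C]

Derivation:
After 1 (swap(2, 9)): [G, A, I, B, F, H, J, C, D, E]
After 2 (swap(4, 8)): [G, A, I, B, D, H, J, C, F, E]
After 3 (rotate_left(7, 9, k=1)): [G, A, I, B, D, H, J, F, E, C]
After 4 (reverse(0, 1)): [A, G, I, B, D, H, J, F, E, C]
After 5 (swap(0, 2)): [I, G, A, B, D, H, J, F, E, C]
After 6 (reverse(2, 5)): [I, G, H, D, B, A, J, F, E, C]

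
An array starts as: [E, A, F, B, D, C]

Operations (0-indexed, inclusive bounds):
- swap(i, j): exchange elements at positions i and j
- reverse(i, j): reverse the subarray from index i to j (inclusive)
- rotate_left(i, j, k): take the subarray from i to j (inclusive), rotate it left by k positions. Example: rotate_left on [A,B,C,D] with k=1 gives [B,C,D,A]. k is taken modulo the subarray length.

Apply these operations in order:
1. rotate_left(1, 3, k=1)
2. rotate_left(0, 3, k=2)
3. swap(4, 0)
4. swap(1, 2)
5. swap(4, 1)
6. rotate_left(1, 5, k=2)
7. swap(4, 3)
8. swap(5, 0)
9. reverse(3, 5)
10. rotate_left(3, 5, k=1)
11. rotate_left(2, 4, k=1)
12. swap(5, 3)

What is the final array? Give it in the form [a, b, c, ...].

Answer: [A, F, C, D, E, B]

Derivation:
After 1 (rotate_left(1, 3, k=1)): [E, F, B, A, D, C]
After 2 (rotate_left(0, 3, k=2)): [B, A, E, F, D, C]
After 3 (swap(4, 0)): [D, A, E, F, B, C]
After 4 (swap(1, 2)): [D, E, A, F, B, C]
After 5 (swap(4, 1)): [D, B, A, F, E, C]
After 6 (rotate_left(1, 5, k=2)): [D, F, E, C, B, A]
After 7 (swap(4, 3)): [D, F, E, B, C, A]
After 8 (swap(5, 0)): [A, F, E, B, C, D]
After 9 (reverse(3, 5)): [A, F, E, D, C, B]
After 10 (rotate_left(3, 5, k=1)): [A, F, E, C, B, D]
After 11 (rotate_left(2, 4, k=1)): [A, F, C, B, E, D]
After 12 (swap(5, 3)): [A, F, C, D, E, B]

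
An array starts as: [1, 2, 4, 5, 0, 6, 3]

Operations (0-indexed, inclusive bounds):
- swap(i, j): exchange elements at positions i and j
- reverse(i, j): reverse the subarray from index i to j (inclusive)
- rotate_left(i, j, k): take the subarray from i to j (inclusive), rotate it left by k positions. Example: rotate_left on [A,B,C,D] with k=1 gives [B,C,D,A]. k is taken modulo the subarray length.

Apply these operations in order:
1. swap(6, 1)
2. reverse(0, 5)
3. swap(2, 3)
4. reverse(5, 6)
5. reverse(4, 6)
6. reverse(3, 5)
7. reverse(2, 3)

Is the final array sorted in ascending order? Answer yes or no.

After 1 (swap(6, 1)): [1, 3, 4, 5, 0, 6, 2]
After 2 (reverse(0, 5)): [6, 0, 5, 4, 3, 1, 2]
After 3 (swap(2, 3)): [6, 0, 4, 5, 3, 1, 2]
After 4 (reverse(5, 6)): [6, 0, 4, 5, 3, 2, 1]
After 5 (reverse(4, 6)): [6, 0, 4, 5, 1, 2, 3]
After 6 (reverse(3, 5)): [6, 0, 4, 2, 1, 5, 3]
After 7 (reverse(2, 3)): [6, 0, 2, 4, 1, 5, 3]

Answer: no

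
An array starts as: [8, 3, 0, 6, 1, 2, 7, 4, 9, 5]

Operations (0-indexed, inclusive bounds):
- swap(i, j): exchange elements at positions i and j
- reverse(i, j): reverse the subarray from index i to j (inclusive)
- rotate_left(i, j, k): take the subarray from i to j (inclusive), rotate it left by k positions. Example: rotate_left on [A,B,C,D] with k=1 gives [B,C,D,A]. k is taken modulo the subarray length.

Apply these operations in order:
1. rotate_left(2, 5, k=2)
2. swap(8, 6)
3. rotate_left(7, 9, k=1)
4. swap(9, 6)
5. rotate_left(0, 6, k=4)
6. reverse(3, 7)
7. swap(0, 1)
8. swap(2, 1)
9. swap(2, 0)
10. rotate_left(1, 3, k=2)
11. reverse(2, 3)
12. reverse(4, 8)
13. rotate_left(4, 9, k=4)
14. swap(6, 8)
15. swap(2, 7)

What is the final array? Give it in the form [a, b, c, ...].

After 1 (rotate_left(2, 5, k=2)): [8, 3, 1, 2, 0, 6, 7, 4, 9, 5]
After 2 (swap(8, 6)): [8, 3, 1, 2, 0, 6, 9, 4, 7, 5]
After 3 (rotate_left(7, 9, k=1)): [8, 3, 1, 2, 0, 6, 9, 7, 5, 4]
After 4 (swap(9, 6)): [8, 3, 1, 2, 0, 6, 4, 7, 5, 9]
After 5 (rotate_left(0, 6, k=4)): [0, 6, 4, 8, 3, 1, 2, 7, 5, 9]
After 6 (reverse(3, 7)): [0, 6, 4, 7, 2, 1, 3, 8, 5, 9]
After 7 (swap(0, 1)): [6, 0, 4, 7, 2, 1, 3, 8, 5, 9]
After 8 (swap(2, 1)): [6, 4, 0, 7, 2, 1, 3, 8, 5, 9]
After 9 (swap(2, 0)): [0, 4, 6, 7, 2, 1, 3, 8, 5, 9]
After 10 (rotate_left(1, 3, k=2)): [0, 7, 4, 6, 2, 1, 3, 8, 5, 9]
After 11 (reverse(2, 3)): [0, 7, 6, 4, 2, 1, 3, 8, 5, 9]
After 12 (reverse(4, 8)): [0, 7, 6, 4, 5, 8, 3, 1, 2, 9]
After 13 (rotate_left(4, 9, k=4)): [0, 7, 6, 4, 2, 9, 5, 8, 3, 1]
After 14 (swap(6, 8)): [0, 7, 6, 4, 2, 9, 3, 8, 5, 1]
After 15 (swap(2, 7)): [0, 7, 8, 4, 2, 9, 3, 6, 5, 1]

Answer: [0, 7, 8, 4, 2, 9, 3, 6, 5, 1]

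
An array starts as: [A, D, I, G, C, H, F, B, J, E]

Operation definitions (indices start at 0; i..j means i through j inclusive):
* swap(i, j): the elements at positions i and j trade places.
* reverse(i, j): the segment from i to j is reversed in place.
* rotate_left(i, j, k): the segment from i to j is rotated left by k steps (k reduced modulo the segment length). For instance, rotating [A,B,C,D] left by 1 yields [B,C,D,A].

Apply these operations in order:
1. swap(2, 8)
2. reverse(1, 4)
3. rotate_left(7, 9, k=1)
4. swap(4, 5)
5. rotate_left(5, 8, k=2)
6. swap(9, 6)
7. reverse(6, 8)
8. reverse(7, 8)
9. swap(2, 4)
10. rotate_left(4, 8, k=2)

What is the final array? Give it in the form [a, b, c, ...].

After 1 (swap(2, 8)): [A, D, J, G, C, H, F, B, I, E]
After 2 (reverse(1, 4)): [A, C, G, J, D, H, F, B, I, E]
After 3 (rotate_left(7, 9, k=1)): [A, C, G, J, D, H, F, I, E, B]
After 4 (swap(4, 5)): [A, C, G, J, H, D, F, I, E, B]
After 5 (rotate_left(5, 8, k=2)): [A, C, G, J, H, I, E, D, F, B]
After 6 (swap(9, 6)): [A, C, G, J, H, I, B, D, F, E]
After 7 (reverse(6, 8)): [A, C, G, J, H, I, F, D, B, E]
After 8 (reverse(7, 8)): [A, C, G, J, H, I, F, B, D, E]
After 9 (swap(2, 4)): [A, C, H, J, G, I, F, B, D, E]
After 10 (rotate_left(4, 8, k=2)): [A, C, H, J, F, B, D, G, I, E]

Answer: [A, C, H, J, F, B, D, G, I, E]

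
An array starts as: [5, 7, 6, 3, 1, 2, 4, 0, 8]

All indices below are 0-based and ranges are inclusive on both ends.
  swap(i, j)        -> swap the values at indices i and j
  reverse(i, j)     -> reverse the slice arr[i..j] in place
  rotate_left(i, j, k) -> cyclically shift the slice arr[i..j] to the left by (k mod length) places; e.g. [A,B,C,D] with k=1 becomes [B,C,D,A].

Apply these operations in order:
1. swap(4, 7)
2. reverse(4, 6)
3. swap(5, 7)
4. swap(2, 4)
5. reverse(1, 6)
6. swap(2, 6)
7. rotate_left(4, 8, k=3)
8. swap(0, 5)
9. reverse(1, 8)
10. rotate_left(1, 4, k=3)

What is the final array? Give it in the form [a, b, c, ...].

Answer: [8, 5, 1, 4, 3, 2, 6, 7, 0]

Derivation:
After 1 (swap(4, 7)): [5, 7, 6, 3, 0, 2, 4, 1, 8]
After 2 (reverse(4, 6)): [5, 7, 6, 3, 4, 2, 0, 1, 8]
After 3 (swap(5, 7)): [5, 7, 6, 3, 4, 1, 0, 2, 8]
After 4 (swap(2, 4)): [5, 7, 4, 3, 6, 1, 0, 2, 8]
After 5 (reverse(1, 6)): [5, 0, 1, 6, 3, 4, 7, 2, 8]
After 6 (swap(2, 6)): [5, 0, 7, 6, 3, 4, 1, 2, 8]
After 7 (rotate_left(4, 8, k=3)): [5, 0, 7, 6, 2, 8, 3, 4, 1]
After 8 (swap(0, 5)): [8, 0, 7, 6, 2, 5, 3, 4, 1]
After 9 (reverse(1, 8)): [8, 1, 4, 3, 5, 2, 6, 7, 0]
After 10 (rotate_left(1, 4, k=3)): [8, 5, 1, 4, 3, 2, 6, 7, 0]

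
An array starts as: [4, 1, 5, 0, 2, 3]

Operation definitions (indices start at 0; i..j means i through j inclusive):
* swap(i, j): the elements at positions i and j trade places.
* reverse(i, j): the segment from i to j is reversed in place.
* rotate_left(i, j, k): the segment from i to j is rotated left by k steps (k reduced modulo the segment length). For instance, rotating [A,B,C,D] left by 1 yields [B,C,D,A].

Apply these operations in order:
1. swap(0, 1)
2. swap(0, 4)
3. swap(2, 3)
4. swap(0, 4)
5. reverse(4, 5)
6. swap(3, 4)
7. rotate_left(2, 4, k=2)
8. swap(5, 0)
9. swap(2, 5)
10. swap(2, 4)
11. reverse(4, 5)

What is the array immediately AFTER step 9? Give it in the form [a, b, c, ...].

After 1 (swap(0, 1)): [1, 4, 5, 0, 2, 3]
After 2 (swap(0, 4)): [2, 4, 5, 0, 1, 3]
After 3 (swap(2, 3)): [2, 4, 0, 5, 1, 3]
After 4 (swap(0, 4)): [1, 4, 0, 5, 2, 3]
After 5 (reverse(4, 5)): [1, 4, 0, 5, 3, 2]
After 6 (swap(3, 4)): [1, 4, 0, 3, 5, 2]
After 7 (rotate_left(2, 4, k=2)): [1, 4, 5, 0, 3, 2]
After 8 (swap(5, 0)): [2, 4, 5, 0, 3, 1]
After 9 (swap(2, 5)): [2, 4, 1, 0, 3, 5]

Answer: [2, 4, 1, 0, 3, 5]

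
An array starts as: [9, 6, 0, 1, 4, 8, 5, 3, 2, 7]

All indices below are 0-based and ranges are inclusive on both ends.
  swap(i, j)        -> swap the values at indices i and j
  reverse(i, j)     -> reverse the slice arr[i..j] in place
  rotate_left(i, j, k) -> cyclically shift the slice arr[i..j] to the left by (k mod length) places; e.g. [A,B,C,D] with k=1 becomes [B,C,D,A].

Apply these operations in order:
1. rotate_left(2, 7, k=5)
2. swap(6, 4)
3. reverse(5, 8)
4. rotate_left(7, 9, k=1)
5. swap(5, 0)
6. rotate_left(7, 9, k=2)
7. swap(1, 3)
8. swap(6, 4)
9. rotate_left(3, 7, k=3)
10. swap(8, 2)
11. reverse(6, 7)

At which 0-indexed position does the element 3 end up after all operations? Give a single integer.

Answer: 8

Derivation:
After 1 (rotate_left(2, 7, k=5)): [9, 6, 3, 0, 1, 4, 8, 5, 2, 7]
After 2 (swap(6, 4)): [9, 6, 3, 0, 8, 4, 1, 5, 2, 7]
After 3 (reverse(5, 8)): [9, 6, 3, 0, 8, 2, 5, 1, 4, 7]
After 4 (rotate_left(7, 9, k=1)): [9, 6, 3, 0, 8, 2, 5, 4, 7, 1]
After 5 (swap(5, 0)): [2, 6, 3, 0, 8, 9, 5, 4, 7, 1]
After 6 (rotate_left(7, 9, k=2)): [2, 6, 3, 0, 8, 9, 5, 1, 4, 7]
After 7 (swap(1, 3)): [2, 0, 3, 6, 8, 9, 5, 1, 4, 7]
After 8 (swap(6, 4)): [2, 0, 3, 6, 5, 9, 8, 1, 4, 7]
After 9 (rotate_left(3, 7, k=3)): [2, 0, 3, 8, 1, 6, 5, 9, 4, 7]
After 10 (swap(8, 2)): [2, 0, 4, 8, 1, 6, 5, 9, 3, 7]
After 11 (reverse(6, 7)): [2, 0, 4, 8, 1, 6, 9, 5, 3, 7]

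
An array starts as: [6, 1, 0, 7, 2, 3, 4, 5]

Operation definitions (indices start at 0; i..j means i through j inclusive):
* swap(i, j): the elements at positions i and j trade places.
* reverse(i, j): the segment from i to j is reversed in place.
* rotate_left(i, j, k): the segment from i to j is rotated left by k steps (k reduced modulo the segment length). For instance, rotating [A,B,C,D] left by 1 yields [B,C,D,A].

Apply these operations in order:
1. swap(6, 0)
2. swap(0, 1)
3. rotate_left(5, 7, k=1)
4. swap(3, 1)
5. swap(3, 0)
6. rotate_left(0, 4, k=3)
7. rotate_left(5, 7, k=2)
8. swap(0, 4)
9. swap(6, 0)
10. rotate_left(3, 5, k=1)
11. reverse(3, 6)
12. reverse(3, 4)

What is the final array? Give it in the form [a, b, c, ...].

Answer: [6, 2, 4, 7, 0, 3, 1, 5]

Derivation:
After 1 (swap(6, 0)): [4, 1, 0, 7, 2, 3, 6, 5]
After 2 (swap(0, 1)): [1, 4, 0, 7, 2, 3, 6, 5]
After 3 (rotate_left(5, 7, k=1)): [1, 4, 0, 7, 2, 6, 5, 3]
After 4 (swap(3, 1)): [1, 7, 0, 4, 2, 6, 5, 3]
After 5 (swap(3, 0)): [4, 7, 0, 1, 2, 6, 5, 3]
After 6 (rotate_left(0, 4, k=3)): [1, 2, 4, 7, 0, 6, 5, 3]
After 7 (rotate_left(5, 7, k=2)): [1, 2, 4, 7, 0, 3, 6, 5]
After 8 (swap(0, 4)): [0, 2, 4, 7, 1, 3, 6, 5]
After 9 (swap(6, 0)): [6, 2, 4, 7, 1, 3, 0, 5]
After 10 (rotate_left(3, 5, k=1)): [6, 2, 4, 1, 3, 7, 0, 5]
After 11 (reverse(3, 6)): [6, 2, 4, 0, 7, 3, 1, 5]
After 12 (reverse(3, 4)): [6, 2, 4, 7, 0, 3, 1, 5]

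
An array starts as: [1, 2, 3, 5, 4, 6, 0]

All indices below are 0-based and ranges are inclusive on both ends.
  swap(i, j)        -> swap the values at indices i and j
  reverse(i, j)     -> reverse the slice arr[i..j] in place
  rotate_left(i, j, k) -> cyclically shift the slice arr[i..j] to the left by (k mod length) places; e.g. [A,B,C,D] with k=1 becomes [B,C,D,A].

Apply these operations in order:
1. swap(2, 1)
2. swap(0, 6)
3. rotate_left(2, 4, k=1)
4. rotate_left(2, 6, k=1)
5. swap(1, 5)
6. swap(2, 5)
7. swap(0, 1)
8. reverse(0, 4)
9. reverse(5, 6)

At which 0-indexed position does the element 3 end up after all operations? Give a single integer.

Answer: 2

Derivation:
After 1 (swap(2, 1)): [1, 3, 2, 5, 4, 6, 0]
After 2 (swap(0, 6)): [0, 3, 2, 5, 4, 6, 1]
After 3 (rotate_left(2, 4, k=1)): [0, 3, 5, 4, 2, 6, 1]
After 4 (rotate_left(2, 6, k=1)): [0, 3, 4, 2, 6, 1, 5]
After 5 (swap(1, 5)): [0, 1, 4, 2, 6, 3, 5]
After 6 (swap(2, 5)): [0, 1, 3, 2, 6, 4, 5]
After 7 (swap(0, 1)): [1, 0, 3, 2, 6, 4, 5]
After 8 (reverse(0, 4)): [6, 2, 3, 0, 1, 4, 5]
After 9 (reverse(5, 6)): [6, 2, 3, 0, 1, 5, 4]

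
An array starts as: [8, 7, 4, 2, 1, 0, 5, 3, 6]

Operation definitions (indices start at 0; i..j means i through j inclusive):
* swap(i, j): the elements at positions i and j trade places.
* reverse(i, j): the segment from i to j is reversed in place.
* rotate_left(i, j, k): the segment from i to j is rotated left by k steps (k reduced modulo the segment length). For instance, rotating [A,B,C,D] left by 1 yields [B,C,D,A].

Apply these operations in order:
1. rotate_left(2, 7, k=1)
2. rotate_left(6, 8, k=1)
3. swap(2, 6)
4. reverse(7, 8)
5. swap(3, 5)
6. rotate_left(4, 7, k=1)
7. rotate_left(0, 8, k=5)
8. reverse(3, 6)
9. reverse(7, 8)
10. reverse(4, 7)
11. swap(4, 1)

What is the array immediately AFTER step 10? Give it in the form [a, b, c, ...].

Answer: [2, 3, 0, 4, 1, 6, 8, 7, 5]

Derivation:
After 1 (rotate_left(2, 7, k=1)): [8, 7, 2, 1, 0, 5, 3, 4, 6]
After 2 (rotate_left(6, 8, k=1)): [8, 7, 2, 1, 0, 5, 4, 6, 3]
After 3 (swap(2, 6)): [8, 7, 4, 1, 0, 5, 2, 6, 3]
After 4 (reverse(7, 8)): [8, 7, 4, 1, 0, 5, 2, 3, 6]
After 5 (swap(3, 5)): [8, 7, 4, 5, 0, 1, 2, 3, 6]
After 6 (rotate_left(4, 7, k=1)): [8, 7, 4, 5, 1, 2, 3, 0, 6]
After 7 (rotate_left(0, 8, k=5)): [2, 3, 0, 6, 8, 7, 4, 5, 1]
After 8 (reverse(3, 6)): [2, 3, 0, 4, 7, 8, 6, 5, 1]
After 9 (reverse(7, 8)): [2, 3, 0, 4, 7, 8, 6, 1, 5]
After 10 (reverse(4, 7)): [2, 3, 0, 4, 1, 6, 8, 7, 5]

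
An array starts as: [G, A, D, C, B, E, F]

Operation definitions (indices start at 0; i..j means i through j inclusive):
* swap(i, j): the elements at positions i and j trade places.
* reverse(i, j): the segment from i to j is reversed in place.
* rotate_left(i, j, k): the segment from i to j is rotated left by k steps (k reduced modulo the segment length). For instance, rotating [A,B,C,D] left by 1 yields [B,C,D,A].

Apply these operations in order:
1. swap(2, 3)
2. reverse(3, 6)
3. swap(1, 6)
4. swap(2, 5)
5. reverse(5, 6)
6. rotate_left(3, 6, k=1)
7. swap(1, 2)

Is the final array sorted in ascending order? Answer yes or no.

After 1 (swap(2, 3)): [G, A, C, D, B, E, F]
After 2 (reverse(3, 6)): [G, A, C, F, E, B, D]
After 3 (swap(1, 6)): [G, D, C, F, E, B, A]
After 4 (swap(2, 5)): [G, D, B, F, E, C, A]
After 5 (reverse(5, 6)): [G, D, B, F, E, A, C]
After 6 (rotate_left(3, 6, k=1)): [G, D, B, E, A, C, F]
After 7 (swap(1, 2)): [G, B, D, E, A, C, F]

Answer: no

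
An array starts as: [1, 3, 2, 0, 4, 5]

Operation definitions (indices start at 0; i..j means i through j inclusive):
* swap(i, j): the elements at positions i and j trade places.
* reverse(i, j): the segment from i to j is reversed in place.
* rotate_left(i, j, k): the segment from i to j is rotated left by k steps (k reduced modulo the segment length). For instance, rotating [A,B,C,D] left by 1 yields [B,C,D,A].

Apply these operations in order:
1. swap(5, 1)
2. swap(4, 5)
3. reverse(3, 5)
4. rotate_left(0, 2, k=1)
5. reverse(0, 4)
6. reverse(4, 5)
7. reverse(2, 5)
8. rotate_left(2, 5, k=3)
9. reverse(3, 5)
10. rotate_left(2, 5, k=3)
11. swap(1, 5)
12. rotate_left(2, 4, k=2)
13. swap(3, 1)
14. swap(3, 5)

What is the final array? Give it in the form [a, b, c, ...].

Answer: [3, 5, 2, 4, 1, 0]

Derivation:
After 1 (swap(5, 1)): [1, 5, 2, 0, 4, 3]
After 2 (swap(4, 5)): [1, 5, 2, 0, 3, 4]
After 3 (reverse(3, 5)): [1, 5, 2, 4, 3, 0]
After 4 (rotate_left(0, 2, k=1)): [5, 2, 1, 4, 3, 0]
After 5 (reverse(0, 4)): [3, 4, 1, 2, 5, 0]
After 6 (reverse(4, 5)): [3, 4, 1, 2, 0, 5]
After 7 (reverse(2, 5)): [3, 4, 5, 0, 2, 1]
After 8 (rotate_left(2, 5, k=3)): [3, 4, 1, 5, 0, 2]
After 9 (reverse(3, 5)): [3, 4, 1, 2, 0, 5]
After 10 (rotate_left(2, 5, k=3)): [3, 4, 5, 1, 2, 0]
After 11 (swap(1, 5)): [3, 0, 5, 1, 2, 4]
After 12 (rotate_left(2, 4, k=2)): [3, 0, 2, 5, 1, 4]
After 13 (swap(3, 1)): [3, 5, 2, 0, 1, 4]
After 14 (swap(3, 5)): [3, 5, 2, 4, 1, 0]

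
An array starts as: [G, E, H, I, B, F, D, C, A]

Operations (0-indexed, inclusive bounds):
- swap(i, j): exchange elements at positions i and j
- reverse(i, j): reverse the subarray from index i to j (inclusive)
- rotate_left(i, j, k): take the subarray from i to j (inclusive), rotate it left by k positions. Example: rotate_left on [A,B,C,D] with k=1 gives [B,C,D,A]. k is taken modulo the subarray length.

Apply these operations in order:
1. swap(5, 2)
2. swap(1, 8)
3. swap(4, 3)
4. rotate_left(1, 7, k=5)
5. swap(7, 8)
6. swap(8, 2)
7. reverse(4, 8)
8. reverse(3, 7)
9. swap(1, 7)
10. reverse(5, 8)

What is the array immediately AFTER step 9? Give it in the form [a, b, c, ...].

Answer: [G, A, H, B, I, E, C, D, F]

Derivation:
After 1 (swap(5, 2)): [G, E, F, I, B, H, D, C, A]
After 2 (swap(1, 8)): [G, A, F, I, B, H, D, C, E]
After 3 (swap(4, 3)): [G, A, F, B, I, H, D, C, E]
After 4 (rotate_left(1, 7, k=5)): [G, D, C, A, F, B, I, H, E]
After 5 (swap(7, 8)): [G, D, C, A, F, B, I, E, H]
After 6 (swap(8, 2)): [G, D, H, A, F, B, I, E, C]
After 7 (reverse(4, 8)): [G, D, H, A, C, E, I, B, F]
After 8 (reverse(3, 7)): [G, D, H, B, I, E, C, A, F]
After 9 (swap(1, 7)): [G, A, H, B, I, E, C, D, F]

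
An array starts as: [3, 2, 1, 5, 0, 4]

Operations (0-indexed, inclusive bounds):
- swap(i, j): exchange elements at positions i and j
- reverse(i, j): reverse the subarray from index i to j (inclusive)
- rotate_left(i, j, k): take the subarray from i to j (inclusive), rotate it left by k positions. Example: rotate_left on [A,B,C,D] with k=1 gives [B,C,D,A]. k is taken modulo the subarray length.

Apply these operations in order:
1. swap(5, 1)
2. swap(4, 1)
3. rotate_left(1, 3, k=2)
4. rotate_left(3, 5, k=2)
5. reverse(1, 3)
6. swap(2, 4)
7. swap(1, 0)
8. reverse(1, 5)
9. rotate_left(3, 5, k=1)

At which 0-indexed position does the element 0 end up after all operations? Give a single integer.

Answer: 2

Derivation:
After 1 (swap(5, 1)): [3, 4, 1, 5, 0, 2]
After 2 (swap(4, 1)): [3, 0, 1, 5, 4, 2]
After 3 (rotate_left(1, 3, k=2)): [3, 5, 0, 1, 4, 2]
After 4 (rotate_left(3, 5, k=2)): [3, 5, 0, 2, 1, 4]
After 5 (reverse(1, 3)): [3, 2, 0, 5, 1, 4]
After 6 (swap(2, 4)): [3, 2, 1, 5, 0, 4]
After 7 (swap(1, 0)): [2, 3, 1, 5, 0, 4]
After 8 (reverse(1, 5)): [2, 4, 0, 5, 1, 3]
After 9 (rotate_left(3, 5, k=1)): [2, 4, 0, 1, 3, 5]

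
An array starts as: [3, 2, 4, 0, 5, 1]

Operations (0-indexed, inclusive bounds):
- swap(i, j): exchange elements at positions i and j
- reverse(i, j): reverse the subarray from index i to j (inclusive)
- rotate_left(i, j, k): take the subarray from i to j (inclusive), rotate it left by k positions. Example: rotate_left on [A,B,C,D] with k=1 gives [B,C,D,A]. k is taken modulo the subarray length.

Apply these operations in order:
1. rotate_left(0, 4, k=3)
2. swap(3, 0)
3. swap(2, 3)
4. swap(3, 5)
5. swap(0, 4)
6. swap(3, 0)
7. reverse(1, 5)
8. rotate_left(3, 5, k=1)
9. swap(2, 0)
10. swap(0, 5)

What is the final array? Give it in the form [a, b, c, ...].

Answer: [4, 3, 1, 0, 5, 2]

Derivation:
After 1 (rotate_left(0, 4, k=3)): [0, 5, 3, 2, 4, 1]
After 2 (swap(3, 0)): [2, 5, 3, 0, 4, 1]
After 3 (swap(2, 3)): [2, 5, 0, 3, 4, 1]
After 4 (swap(3, 5)): [2, 5, 0, 1, 4, 3]
After 5 (swap(0, 4)): [4, 5, 0, 1, 2, 3]
After 6 (swap(3, 0)): [1, 5, 0, 4, 2, 3]
After 7 (reverse(1, 5)): [1, 3, 2, 4, 0, 5]
After 8 (rotate_left(3, 5, k=1)): [1, 3, 2, 0, 5, 4]
After 9 (swap(2, 0)): [2, 3, 1, 0, 5, 4]
After 10 (swap(0, 5)): [4, 3, 1, 0, 5, 2]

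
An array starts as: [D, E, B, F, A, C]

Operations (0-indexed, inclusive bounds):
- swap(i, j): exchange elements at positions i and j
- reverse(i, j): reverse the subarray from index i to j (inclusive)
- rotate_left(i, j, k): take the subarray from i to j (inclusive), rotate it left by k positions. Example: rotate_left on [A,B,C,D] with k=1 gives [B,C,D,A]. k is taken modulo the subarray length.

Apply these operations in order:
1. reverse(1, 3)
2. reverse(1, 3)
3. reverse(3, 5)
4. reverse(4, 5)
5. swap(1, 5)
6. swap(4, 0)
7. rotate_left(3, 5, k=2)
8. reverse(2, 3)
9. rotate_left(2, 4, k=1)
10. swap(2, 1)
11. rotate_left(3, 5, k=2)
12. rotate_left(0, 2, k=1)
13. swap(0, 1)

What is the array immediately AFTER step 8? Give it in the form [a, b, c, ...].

Answer: [F, A, E, B, C, D]

Derivation:
After 1 (reverse(1, 3)): [D, F, B, E, A, C]
After 2 (reverse(1, 3)): [D, E, B, F, A, C]
After 3 (reverse(3, 5)): [D, E, B, C, A, F]
After 4 (reverse(4, 5)): [D, E, B, C, F, A]
After 5 (swap(1, 5)): [D, A, B, C, F, E]
After 6 (swap(4, 0)): [F, A, B, C, D, E]
After 7 (rotate_left(3, 5, k=2)): [F, A, B, E, C, D]
After 8 (reverse(2, 3)): [F, A, E, B, C, D]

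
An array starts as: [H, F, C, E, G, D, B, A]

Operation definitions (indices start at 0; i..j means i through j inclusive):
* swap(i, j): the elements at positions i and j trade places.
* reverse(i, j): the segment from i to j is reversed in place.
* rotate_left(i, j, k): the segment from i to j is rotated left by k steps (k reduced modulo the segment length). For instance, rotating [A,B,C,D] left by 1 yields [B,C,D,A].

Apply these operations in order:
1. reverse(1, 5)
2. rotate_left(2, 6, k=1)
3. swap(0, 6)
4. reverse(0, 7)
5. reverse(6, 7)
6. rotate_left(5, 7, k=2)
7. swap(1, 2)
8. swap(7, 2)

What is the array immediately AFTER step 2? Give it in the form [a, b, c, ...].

After 1 (reverse(1, 5)): [H, D, G, E, C, F, B, A]
After 2 (rotate_left(2, 6, k=1)): [H, D, E, C, F, B, G, A]

Answer: [H, D, E, C, F, B, G, A]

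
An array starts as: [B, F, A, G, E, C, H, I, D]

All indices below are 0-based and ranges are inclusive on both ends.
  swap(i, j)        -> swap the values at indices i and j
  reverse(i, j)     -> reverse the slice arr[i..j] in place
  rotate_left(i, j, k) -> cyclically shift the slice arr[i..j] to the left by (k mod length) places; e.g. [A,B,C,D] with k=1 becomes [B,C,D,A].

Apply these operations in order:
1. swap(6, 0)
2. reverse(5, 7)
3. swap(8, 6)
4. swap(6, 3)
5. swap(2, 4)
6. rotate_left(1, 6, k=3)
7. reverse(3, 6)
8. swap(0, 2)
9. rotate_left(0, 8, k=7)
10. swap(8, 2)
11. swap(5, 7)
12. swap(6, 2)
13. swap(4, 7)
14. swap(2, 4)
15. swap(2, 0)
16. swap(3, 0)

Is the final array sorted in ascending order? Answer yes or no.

After 1 (swap(6, 0)): [H, F, A, G, E, C, B, I, D]
After 2 (reverse(5, 7)): [H, F, A, G, E, I, B, C, D]
After 3 (swap(8, 6)): [H, F, A, G, E, I, D, C, B]
After 4 (swap(6, 3)): [H, F, A, D, E, I, G, C, B]
After 5 (swap(2, 4)): [H, F, E, D, A, I, G, C, B]
After 6 (rotate_left(1, 6, k=3)): [H, A, I, G, F, E, D, C, B]
After 7 (reverse(3, 6)): [H, A, I, D, E, F, G, C, B]
After 8 (swap(0, 2)): [I, A, H, D, E, F, G, C, B]
After 9 (rotate_left(0, 8, k=7)): [C, B, I, A, H, D, E, F, G]
After 10 (swap(8, 2)): [C, B, G, A, H, D, E, F, I]
After 11 (swap(5, 7)): [C, B, G, A, H, F, E, D, I]
After 12 (swap(6, 2)): [C, B, E, A, H, F, G, D, I]
After 13 (swap(4, 7)): [C, B, E, A, D, F, G, H, I]
After 14 (swap(2, 4)): [C, B, D, A, E, F, G, H, I]
After 15 (swap(2, 0)): [D, B, C, A, E, F, G, H, I]
After 16 (swap(3, 0)): [A, B, C, D, E, F, G, H, I]

Answer: yes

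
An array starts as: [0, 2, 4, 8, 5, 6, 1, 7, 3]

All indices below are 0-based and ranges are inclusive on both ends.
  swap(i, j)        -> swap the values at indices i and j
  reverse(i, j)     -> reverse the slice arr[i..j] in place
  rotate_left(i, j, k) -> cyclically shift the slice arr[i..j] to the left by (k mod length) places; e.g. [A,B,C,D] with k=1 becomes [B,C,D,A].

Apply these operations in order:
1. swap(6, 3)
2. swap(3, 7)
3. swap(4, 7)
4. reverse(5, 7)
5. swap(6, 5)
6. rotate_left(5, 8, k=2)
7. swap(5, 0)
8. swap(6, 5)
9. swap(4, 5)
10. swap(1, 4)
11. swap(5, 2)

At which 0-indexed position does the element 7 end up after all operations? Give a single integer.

After 1 (swap(6, 3)): [0, 2, 4, 1, 5, 6, 8, 7, 3]
After 2 (swap(3, 7)): [0, 2, 4, 7, 5, 6, 8, 1, 3]
After 3 (swap(4, 7)): [0, 2, 4, 7, 1, 6, 8, 5, 3]
After 4 (reverse(5, 7)): [0, 2, 4, 7, 1, 5, 8, 6, 3]
After 5 (swap(6, 5)): [0, 2, 4, 7, 1, 8, 5, 6, 3]
After 6 (rotate_left(5, 8, k=2)): [0, 2, 4, 7, 1, 6, 3, 8, 5]
After 7 (swap(5, 0)): [6, 2, 4, 7, 1, 0, 3, 8, 5]
After 8 (swap(6, 5)): [6, 2, 4, 7, 1, 3, 0, 8, 5]
After 9 (swap(4, 5)): [6, 2, 4, 7, 3, 1, 0, 8, 5]
After 10 (swap(1, 4)): [6, 3, 4, 7, 2, 1, 0, 8, 5]
After 11 (swap(5, 2)): [6, 3, 1, 7, 2, 4, 0, 8, 5]

Answer: 3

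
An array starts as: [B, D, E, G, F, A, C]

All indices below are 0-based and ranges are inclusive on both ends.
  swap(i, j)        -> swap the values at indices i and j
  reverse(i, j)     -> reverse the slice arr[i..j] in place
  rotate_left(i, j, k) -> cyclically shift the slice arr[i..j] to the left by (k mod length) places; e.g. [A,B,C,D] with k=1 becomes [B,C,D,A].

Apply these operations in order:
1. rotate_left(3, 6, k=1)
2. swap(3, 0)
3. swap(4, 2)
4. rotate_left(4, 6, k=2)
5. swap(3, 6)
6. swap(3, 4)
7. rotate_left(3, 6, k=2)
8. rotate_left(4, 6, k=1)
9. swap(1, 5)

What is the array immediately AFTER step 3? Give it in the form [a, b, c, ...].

Answer: [F, D, A, B, E, C, G]

Derivation:
After 1 (rotate_left(3, 6, k=1)): [B, D, E, F, A, C, G]
After 2 (swap(3, 0)): [F, D, E, B, A, C, G]
After 3 (swap(4, 2)): [F, D, A, B, E, C, G]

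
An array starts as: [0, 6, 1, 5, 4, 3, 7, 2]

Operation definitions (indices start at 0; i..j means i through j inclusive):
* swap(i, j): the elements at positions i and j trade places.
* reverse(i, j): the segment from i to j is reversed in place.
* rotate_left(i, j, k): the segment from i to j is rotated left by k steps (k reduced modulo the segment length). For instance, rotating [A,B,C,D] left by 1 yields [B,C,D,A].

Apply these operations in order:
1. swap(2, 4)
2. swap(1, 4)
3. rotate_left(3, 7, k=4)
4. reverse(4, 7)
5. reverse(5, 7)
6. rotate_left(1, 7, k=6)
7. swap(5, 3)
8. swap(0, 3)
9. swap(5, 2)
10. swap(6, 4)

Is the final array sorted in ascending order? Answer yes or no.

Answer: no

Derivation:
After 1 (swap(2, 4)): [0, 6, 4, 5, 1, 3, 7, 2]
After 2 (swap(1, 4)): [0, 1, 4, 5, 6, 3, 7, 2]
After 3 (rotate_left(3, 7, k=4)): [0, 1, 4, 2, 5, 6, 3, 7]
After 4 (reverse(4, 7)): [0, 1, 4, 2, 7, 3, 6, 5]
After 5 (reverse(5, 7)): [0, 1, 4, 2, 7, 5, 6, 3]
After 6 (rotate_left(1, 7, k=6)): [0, 3, 1, 4, 2, 7, 5, 6]
After 7 (swap(5, 3)): [0, 3, 1, 7, 2, 4, 5, 6]
After 8 (swap(0, 3)): [7, 3, 1, 0, 2, 4, 5, 6]
After 9 (swap(5, 2)): [7, 3, 4, 0, 2, 1, 5, 6]
After 10 (swap(6, 4)): [7, 3, 4, 0, 5, 1, 2, 6]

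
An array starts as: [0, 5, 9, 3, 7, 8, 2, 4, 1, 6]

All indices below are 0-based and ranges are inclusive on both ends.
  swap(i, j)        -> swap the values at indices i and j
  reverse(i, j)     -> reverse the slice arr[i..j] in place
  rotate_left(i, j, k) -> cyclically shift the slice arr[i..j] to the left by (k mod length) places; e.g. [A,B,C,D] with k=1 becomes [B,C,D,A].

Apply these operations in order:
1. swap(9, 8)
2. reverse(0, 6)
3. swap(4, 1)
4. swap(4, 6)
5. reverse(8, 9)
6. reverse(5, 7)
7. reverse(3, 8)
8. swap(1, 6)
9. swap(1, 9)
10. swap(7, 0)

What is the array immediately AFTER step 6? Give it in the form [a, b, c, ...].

Answer: [2, 9, 7, 3, 0, 4, 8, 5, 1, 6]

Derivation:
After 1 (swap(9, 8)): [0, 5, 9, 3, 7, 8, 2, 4, 6, 1]
After 2 (reverse(0, 6)): [2, 8, 7, 3, 9, 5, 0, 4, 6, 1]
After 3 (swap(4, 1)): [2, 9, 7, 3, 8, 5, 0, 4, 6, 1]
After 4 (swap(4, 6)): [2, 9, 7, 3, 0, 5, 8, 4, 6, 1]
After 5 (reverse(8, 9)): [2, 9, 7, 3, 0, 5, 8, 4, 1, 6]
After 6 (reverse(5, 7)): [2, 9, 7, 3, 0, 4, 8, 5, 1, 6]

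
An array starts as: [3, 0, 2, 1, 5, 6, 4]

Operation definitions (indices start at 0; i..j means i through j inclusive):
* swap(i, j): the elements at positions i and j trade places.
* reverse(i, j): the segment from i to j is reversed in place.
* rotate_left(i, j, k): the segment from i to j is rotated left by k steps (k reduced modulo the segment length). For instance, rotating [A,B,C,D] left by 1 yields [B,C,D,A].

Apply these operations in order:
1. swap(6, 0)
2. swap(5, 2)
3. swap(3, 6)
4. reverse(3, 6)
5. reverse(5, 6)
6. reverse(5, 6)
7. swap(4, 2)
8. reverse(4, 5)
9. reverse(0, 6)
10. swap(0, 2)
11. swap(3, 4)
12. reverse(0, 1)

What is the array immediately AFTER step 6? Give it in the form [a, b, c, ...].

After 1 (swap(6, 0)): [4, 0, 2, 1, 5, 6, 3]
After 2 (swap(5, 2)): [4, 0, 6, 1, 5, 2, 3]
After 3 (swap(3, 6)): [4, 0, 6, 3, 5, 2, 1]
After 4 (reverse(3, 6)): [4, 0, 6, 1, 2, 5, 3]
After 5 (reverse(5, 6)): [4, 0, 6, 1, 2, 3, 5]
After 6 (reverse(5, 6)): [4, 0, 6, 1, 2, 5, 3]

Answer: [4, 0, 6, 1, 2, 5, 3]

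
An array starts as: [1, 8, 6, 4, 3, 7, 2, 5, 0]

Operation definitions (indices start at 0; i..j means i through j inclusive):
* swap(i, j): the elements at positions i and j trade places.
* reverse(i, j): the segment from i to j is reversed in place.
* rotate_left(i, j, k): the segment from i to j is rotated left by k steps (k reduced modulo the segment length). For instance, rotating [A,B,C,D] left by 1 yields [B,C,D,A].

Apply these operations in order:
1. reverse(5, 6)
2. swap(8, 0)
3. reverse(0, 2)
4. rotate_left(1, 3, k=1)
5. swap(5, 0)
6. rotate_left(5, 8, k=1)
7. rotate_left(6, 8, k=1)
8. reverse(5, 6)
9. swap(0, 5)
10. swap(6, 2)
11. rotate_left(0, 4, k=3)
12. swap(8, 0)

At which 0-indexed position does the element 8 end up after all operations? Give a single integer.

Answer: 8

Derivation:
After 1 (reverse(5, 6)): [1, 8, 6, 4, 3, 2, 7, 5, 0]
After 2 (swap(8, 0)): [0, 8, 6, 4, 3, 2, 7, 5, 1]
After 3 (reverse(0, 2)): [6, 8, 0, 4, 3, 2, 7, 5, 1]
After 4 (rotate_left(1, 3, k=1)): [6, 0, 4, 8, 3, 2, 7, 5, 1]
After 5 (swap(5, 0)): [2, 0, 4, 8, 3, 6, 7, 5, 1]
After 6 (rotate_left(5, 8, k=1)): [2, 0, 4, 8, 3, 7, 5, 1, 6]
After 7 (rotate_left(6, 8, k=1)): [2, 0, 4, 8, 3, 7, 1, 6, 5]
After 8 (reverse(5, 6)): [2, 0, 4, 8, 3, 1, 7, 6, 5]
After 9 (swap(0, 5)): [1, 0, 4, 8, 3, 2, 7, 6, 5]
After 10 (swap(6, 2)): [1, 0, 7, 8, 3, 2, 4, 6, 5]
After 11 (rotate_left(0, 4, k=3)): [8, 3, 1, 0, 7, 2, 4, 6, 5]
After 12 (swap(8, 0)): [5, 3, 1, 0, 7, 2, 4, 6, 8]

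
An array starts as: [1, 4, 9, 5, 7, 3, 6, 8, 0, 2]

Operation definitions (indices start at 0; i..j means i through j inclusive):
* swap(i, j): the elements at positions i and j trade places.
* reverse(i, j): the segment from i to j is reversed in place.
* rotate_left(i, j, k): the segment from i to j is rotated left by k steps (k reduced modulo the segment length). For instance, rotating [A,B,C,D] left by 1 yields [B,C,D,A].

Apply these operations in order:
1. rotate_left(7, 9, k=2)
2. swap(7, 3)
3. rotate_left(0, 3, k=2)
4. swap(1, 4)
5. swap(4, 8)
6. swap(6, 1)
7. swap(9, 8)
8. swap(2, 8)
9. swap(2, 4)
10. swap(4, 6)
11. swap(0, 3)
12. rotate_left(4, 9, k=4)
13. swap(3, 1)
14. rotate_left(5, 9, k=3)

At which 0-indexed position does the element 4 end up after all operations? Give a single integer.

After 1 (rotate_left(7, 9, k=2)): [1, 4, 9, 5, 7, 3, 6, 2, 8, 0]
After 2 (swap(7, 3)): [1, 4, 9, 2, 7, 3, 6, 5, 8, 0]
After 3 (rotate_left(0, 3, k=2)): [9, 2, 1, 4, 7, 3, 6, 5, 8, 0]
After 4 (swap(1, 4)): [9, 7, 1, 4, 2, 3, 6, 5, 8, 0]
After 5 (swap(4, 8)): [9, 7, 1, 4, 8, 3, 6, 5, 2, 0]
After 6 (swap(6, 1)): [9, 6, 1, 4, 8, 3, 7, 5, 2, 0]
After 7 (swap(9, 8)): [9, 6, 1, 4, 8, 3, 7, 5, 0, 2]
After 8 (swap(2, 8)): [9, 6, 0, 4, 8, 3, 7, 5, 1, 2]
After 9 (swap(2, 4)): [9, 6, 8, 4, 0, 3, 7, 5, 1, 2]
After 10 (swap(4, 6)): [9, 6, 8, 4, 7, 3, 0, 5, 1, 2]
After 11 (swap(0, 3)): [4, 6, 8, 9, 7, 3, 0, 5, 1, 2]
After 12 (rotate_left(4, 9, k=4)): [4, 6, 8, 9, 1, 2, 7, 3, 0, 5]
After 13 (swap(3, 1)): [4, 9, 8, 6, 1, 2, 7, 3, 0, 5]
After 14 (rotate_left(5, 9, k=3)): [4, 9, 8, 6, 1, 0, 5, 2, 7, 3]

Answer: 0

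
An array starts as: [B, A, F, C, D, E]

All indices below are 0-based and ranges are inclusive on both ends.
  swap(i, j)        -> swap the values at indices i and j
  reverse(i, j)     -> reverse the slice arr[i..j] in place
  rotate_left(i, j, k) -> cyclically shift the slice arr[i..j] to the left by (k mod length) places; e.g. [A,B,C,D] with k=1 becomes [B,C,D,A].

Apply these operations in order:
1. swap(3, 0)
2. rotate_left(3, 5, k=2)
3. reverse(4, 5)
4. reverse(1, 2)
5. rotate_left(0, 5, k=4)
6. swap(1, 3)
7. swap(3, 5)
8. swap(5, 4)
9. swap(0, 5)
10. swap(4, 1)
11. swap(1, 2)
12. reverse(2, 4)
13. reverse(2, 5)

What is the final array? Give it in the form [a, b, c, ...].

Answer: [A, C, D, B, E, F]

Derivation:
After 1 (swap(3, 0)): [C, A, F, B, D, E]
After 2 (rotate_left(3, 5, k=2)): [C, A, F, E, B, D]
After 3 (reverse(4, 5)): [C, A, F, E, D, B]
After 4 (reverse(1, 2)): [C, F, A, E, D, B]
After 5 (rotate_left(0, 5, k=4)): [D, B, C, F, A, E]
After 6 (swap(1, 3)): [D, F, C, B, A, E]
After 7 (swap(3, 5)): [D, F, C, E, A, B]
After 8 (swap(5, 4)): [D, F, C, E, B, A]
After 9 (swap(0, 5)): [A, F, C, E, B, D]
After 10 (swap(4, 1)): [A, B, C, E, F, D]
After 11 (swap(1, 2)): [A, C, B, E, F, D]
After 12 (reverse(2, 4)): [A, C, F, E, B, D]
After 13 (reverse(2, 5)): [A, C, D, B, E, F]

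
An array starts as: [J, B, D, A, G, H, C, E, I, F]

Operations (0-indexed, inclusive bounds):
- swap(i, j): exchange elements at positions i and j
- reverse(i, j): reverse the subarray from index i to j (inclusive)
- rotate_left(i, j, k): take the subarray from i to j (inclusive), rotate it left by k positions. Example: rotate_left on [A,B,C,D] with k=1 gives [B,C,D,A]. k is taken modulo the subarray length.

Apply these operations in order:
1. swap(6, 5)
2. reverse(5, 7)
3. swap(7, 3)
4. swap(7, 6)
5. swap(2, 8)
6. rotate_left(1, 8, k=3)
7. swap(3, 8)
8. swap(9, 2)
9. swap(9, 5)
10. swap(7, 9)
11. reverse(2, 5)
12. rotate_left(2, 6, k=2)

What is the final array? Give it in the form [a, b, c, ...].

Answer: [J, G, C, F, B, E, H, D, A, I]

Derivation:
After 1 (swap(6, 5)): [J, B, D, A, G, C, H, E, I, F]
After 2 (reverse(5, 7)): [J, B, D, A, G, E, H, C, I, F]
After 3 (swap(7, 3)): [J, B, D, C, G, E, H, A, I, F]
After 4 (swap(7, 6)): [J, B, D, C, G, E, A, H, I, F]
After 5 (swap(2, 8)): [J, B, I, C, G, E, A, H, D, F]
After 6 (rotate_left(1, 8, k=3)): [J, G, E, A, H, D, B, I, C, F]
After 7 (swap(3, 8)): [J, G, E, C, H, D, B, I, A, F]
After 8 (swap(9, 2)): [J, G, F, C, H, D, B, I, A, E]
After 9 (swap(9, 5)): [J, G, F, C, H, E, B, I, A, D]
After 10 (swap(7, 9)): [J, G, F, C, H, E, B, D, A, I]
After 11 (reverse(2, 5)): [J, G, E, H, C, F, B, D, A, I]
After 12 (rotate_left(2, 6, k=2)): [J, G, C, F, B, E, H, D, A, I]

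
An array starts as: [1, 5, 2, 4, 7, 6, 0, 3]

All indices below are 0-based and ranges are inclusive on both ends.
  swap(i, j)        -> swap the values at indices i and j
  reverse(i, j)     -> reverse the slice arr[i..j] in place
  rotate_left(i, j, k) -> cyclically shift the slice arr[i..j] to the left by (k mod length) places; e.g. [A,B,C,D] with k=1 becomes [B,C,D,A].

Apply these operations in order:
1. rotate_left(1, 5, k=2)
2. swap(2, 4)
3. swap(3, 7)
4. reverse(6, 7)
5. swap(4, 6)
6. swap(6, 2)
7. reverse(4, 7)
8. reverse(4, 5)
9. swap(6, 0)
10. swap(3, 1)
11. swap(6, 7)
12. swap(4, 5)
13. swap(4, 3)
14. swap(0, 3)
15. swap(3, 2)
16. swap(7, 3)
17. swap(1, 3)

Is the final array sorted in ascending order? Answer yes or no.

Answer: yes

Derivation:
After 1 (rotate_left(1, 5, k=2)): [1, 4, 7, 6, 5, 2, 0, 3]
After 2 (swap(2, 4)): [1, 4, 5, 6, 7, 2, 0, 3]
After 3 (swap(3, 7)): [1, 4, 5, 3, 7, 2, 0, 6]
After 4 (reverse(6, 7)): [1, 4, 5, 3, 7, 2, 6, 0]
After 5 (swap(4, 6)): [1, 4, 5, 3, 6, 2, 7, 0]
After 6 (swap(6, 2)): [1, 4, 7, 3, 6, 2, 5, 0]
After 7 (reverse(4, 7)): [1, 4, 7, 3, 0, 5, 2, 6]
After 8 (reverse(4, 5)): [1, 4, 7, 3, 5, 0, 2, 6]
After 9 (swap(6, 0)): [2, 4, 7, 3, 5, 0, 1, 6]
After 10 (swap(3, 1)): [2, 3, 7, 4, 5, 0, 1, 6]
After 11 (swap(6, 7)): [2, 3, 7, 4, 5, 0, 6, 1]
After 12 (swap(4, 5)): [2, 3, 7, 4, 0, 5, 6, 1]
After 13 (swap(4, 3)): [2, 3, 7, 0, 4, 5, 6, 1]
After 14 (swap(0, 3)): [0, 3, 7, 2, 4, 5, 6, 1]
After 15 (swap(3, 2)): [0, 3, 2, 7, 4, 5, 6, 1]
After 16 (swap(7, 3)): [0, 3, 2, 1, 4, 5, 6, 7]
After 17 (swap(1, 3)): [0, 1, 2, 3, 4, 5, 6, 7]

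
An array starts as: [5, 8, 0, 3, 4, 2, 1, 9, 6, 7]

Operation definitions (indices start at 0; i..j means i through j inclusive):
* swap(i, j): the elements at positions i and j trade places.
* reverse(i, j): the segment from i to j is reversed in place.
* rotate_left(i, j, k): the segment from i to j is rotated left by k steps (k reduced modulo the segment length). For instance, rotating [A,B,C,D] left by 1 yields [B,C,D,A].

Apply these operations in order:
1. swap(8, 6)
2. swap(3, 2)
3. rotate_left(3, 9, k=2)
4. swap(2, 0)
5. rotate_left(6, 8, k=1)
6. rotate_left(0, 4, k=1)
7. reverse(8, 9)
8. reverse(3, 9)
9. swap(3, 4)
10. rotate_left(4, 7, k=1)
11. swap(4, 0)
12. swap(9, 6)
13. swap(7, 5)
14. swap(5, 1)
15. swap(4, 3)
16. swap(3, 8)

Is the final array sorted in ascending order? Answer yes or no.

After 1 (swap(8, 6)): [5, 8, 0, 3, 4, 2, 6, 9, 1, 7]
After 2 (swap(3, 2)): [5, 8, 3, 0, 4, 2, 6, 9, 1, 7]
After 3 (rotate_left(3, 9, k=2)): [5, 8, 3, 2, 6, 9, 1, 7, 0, 4]
After 4 (swap(2, 0)): [3, 8, 5, 2, 6, 9, 1, 7, 0, 4]
After 5 (rotate_left(6, 8, k=1)): [3, 8, 5, 2, 6, 9, 7, 0, 1, 4]
After 6 (rotate_left(0, 4, k=1)): [8, 5, 2, 6, 3, 9, 7, 0, 1, 4]
After 7 (reverse(8, 9)): [8, 5, 2, 6, 3, 9, 7, 0, 4, 1]
After 8 (reverse(3, 9)): [8, 5, 2, 1, 4, 0, 7, 9, 3, 6]
After 9 (swap(3, 4)): [8, 5, 2, 4, 1, 0, 7, 9, 3, 6]
After 10 (rotate_left(4, 7, k=1)): [8, 5, 2, 4, 0, 7, 9, 1, 3, 6]
After 11 (swap(4, 0)): [0, 5, 2, 4, 8, 7, 9, 1, 3, 6]
After 12 (swap(9, 6)): [0, 5, 2, 4, 8, 7, 6, 1, 3, 9]
After 13 (swap(7, 5)): [0, 5, 2, 4, 8, 1, 6, 7, 3, 9]
After 14 (swap(5, 1)): [0, 1, 2, 4, 8, 5, 6, 7, 3, 9]
After 15 (swap(4, 3)): [0, 1, 2, 8, 4, 5, 6, 7, 3, 9]
After 16 (swap(3, 8)): [0, 1, 2, 3, 4, 5, 6, 7, 8, 9]

Answer: yes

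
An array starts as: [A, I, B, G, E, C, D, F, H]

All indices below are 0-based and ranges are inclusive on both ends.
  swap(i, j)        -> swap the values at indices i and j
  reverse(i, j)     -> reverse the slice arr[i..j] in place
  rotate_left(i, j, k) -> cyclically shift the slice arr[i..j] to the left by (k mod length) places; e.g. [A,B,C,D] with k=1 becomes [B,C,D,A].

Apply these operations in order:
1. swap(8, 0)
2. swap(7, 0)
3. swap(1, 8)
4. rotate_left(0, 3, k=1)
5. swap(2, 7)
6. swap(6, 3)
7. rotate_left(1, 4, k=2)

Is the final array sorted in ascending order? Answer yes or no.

After 1 (swap(8, 0)): [H, I, B, G, E, C, D, F, A]
After 2 (swap(7, 0)): [F, I, B, G, E, C, D, H, A]
After 3 (swap(1, 8)): [F, A, B, G, E, C, D, H, I]
After 4 (rotate_left(0, 3, k=1)): [A, B, G, F, E, C, D, H, I]
After 5 (swap(2, 7)): [A, B, H, F, E, C, D, G, I]
After 6 (swap(6, 3)): [A, B, H, D, E, C, F, G, I]
After 7 (rotate_left(1, 4, k=2)): [A, D, E, B, H, C, F, G, I]

Answer: no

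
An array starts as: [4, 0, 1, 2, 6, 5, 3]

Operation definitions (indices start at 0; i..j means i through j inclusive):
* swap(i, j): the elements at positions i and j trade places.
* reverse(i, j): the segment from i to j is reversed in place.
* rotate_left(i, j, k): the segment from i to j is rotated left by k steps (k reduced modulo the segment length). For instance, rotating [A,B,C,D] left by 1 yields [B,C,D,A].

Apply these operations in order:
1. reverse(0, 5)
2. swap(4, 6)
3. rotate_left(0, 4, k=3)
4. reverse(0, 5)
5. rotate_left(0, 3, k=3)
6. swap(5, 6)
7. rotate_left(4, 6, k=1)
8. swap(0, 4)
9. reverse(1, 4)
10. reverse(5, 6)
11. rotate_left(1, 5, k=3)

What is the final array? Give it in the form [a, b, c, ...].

Answer: [0, 4, 3, 5, 6, 2, 1]

Derivation:
After 1 (reverse(0, 5)): [5, 6, 2, 1, 0, 4, 3]
After 2 (swap(4, 6)): [5, 6, 2, 1, 3, 4, 0]
After 3 (rotate_left(0, 4, k=3)): [1, 3, 5, 6, 2, 4, 0]
After 4 (reverse(0, 5)): [4, 2, 6, 5, 3, 1, 0]
After 5 (rotate_left(0, 3, k=3)): [5, 4, 2, 6, 3, 1, 0]
After 6 (swap(5, 6)): [5, 4, 2, 6, 3, 0, 1]
After 7 (rotate_left(4, 6, k=1)): [5, 4, 2, 6, 0, 1, 3]
After 8 (swap(0, 4)): [0, 4, 2, 6, 5, 1, 3]
After 9 (reverse(1, 4)): [0, 5, 6, 2, 4, 1, 3]
After 10 (reverse(5, 6)): [0, 5, 6, 2, 4, 3, 1]
After 11 (rotate_left(1, 5, k=3)): [0, 4, 3, 5, 6, 2, 1]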